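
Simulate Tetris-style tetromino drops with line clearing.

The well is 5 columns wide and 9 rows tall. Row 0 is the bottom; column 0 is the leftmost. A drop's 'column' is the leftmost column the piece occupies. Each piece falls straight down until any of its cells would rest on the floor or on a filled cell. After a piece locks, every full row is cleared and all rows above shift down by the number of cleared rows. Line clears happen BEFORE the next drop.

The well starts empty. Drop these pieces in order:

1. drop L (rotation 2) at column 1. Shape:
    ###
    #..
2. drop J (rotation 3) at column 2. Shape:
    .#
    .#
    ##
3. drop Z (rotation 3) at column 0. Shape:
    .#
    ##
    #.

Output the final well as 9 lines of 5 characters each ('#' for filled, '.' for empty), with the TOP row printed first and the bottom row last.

Answer: .....
.....
.....
.....
...#.
.#.#.
####.
####.
.#...

Derivation:
Drop 1: L rot2 at col 1 lands with bottom-row=0; cleared 0 line(s) (total 0); column heights now [0 2 2 2 0], max=2
Drop 2: J rot3 at col 2 lands with bottom-row=2; cleared 0 line(s) (total 0); column heights now [0 2 3 5 0], max=5
Drop 3: Z rot3 at col 0 lands with bottom-row=1; cleared 0 line(s) (total 0); column heights now [3 4 3 5 0], max=5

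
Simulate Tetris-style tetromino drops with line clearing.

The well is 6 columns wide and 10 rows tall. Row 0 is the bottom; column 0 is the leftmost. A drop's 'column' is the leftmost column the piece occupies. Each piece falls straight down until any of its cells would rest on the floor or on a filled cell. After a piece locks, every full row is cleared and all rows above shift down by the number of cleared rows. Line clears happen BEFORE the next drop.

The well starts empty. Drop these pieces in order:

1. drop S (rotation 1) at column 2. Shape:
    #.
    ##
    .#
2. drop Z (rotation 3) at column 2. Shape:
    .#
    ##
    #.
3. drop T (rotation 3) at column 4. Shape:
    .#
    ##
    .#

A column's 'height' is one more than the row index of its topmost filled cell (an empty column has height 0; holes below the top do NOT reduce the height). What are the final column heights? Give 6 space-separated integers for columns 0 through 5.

Answer: 0 0 5 6 2 3

Derivation:
Drop 1: S rot1 at col 2 lands with bottom-row=0; cleared 0 line(s) (total 0); column heights now [0 0 3 2 0 0], max=3
Drop 2: Z rot3 at col 2 lands with bottom-row=3; cleared 0 line(s) (total 0); column heights now [0 0 5 6 0 0], max=6
Drop 3: T rot3 at col 4 lands with bottom-row=0; cleared 0 line(s) (total 0); column heights now [0 0 5 6 2 3], max=6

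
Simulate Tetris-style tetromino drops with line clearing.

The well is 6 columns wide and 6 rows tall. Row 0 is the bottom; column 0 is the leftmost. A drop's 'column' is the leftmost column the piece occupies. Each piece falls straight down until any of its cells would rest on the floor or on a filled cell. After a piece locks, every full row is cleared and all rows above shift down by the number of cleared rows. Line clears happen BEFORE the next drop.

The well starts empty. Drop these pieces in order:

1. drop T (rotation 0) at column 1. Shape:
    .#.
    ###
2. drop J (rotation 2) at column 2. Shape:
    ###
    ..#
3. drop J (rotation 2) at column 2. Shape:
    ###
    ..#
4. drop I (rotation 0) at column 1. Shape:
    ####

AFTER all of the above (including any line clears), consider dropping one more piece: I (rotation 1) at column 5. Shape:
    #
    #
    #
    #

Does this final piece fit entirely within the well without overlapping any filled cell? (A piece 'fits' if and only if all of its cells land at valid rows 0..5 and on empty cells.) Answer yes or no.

Drop 1: T rot0 at col 1 lands with bottom-row=0; cleared 0 line(s) (total 0); column heights now [0 1 2 1 0 0], max=2
Drop 2: J rot2 at col 2 lands with bottom-row=1; cleared 0 line(s) (total 0); column heights now [0 1 3 3 3 0], max=3
Drop 3: J rot2 at col 2 lands with bottom-row=3; cleared 0 line(s) (total 0); column heights now [0 1 5 5 5 0], max=5
Drop 4: I rot0 at col 1 lands with bottom-row=5; cleared 0 line(s) (total 0); column heights now [0 6 6 6 6 0], max=6
Test piece I rot1 at col 5 (width 1): heights before test = [0 6 6 6 6 0]; fits = True

Answer: yes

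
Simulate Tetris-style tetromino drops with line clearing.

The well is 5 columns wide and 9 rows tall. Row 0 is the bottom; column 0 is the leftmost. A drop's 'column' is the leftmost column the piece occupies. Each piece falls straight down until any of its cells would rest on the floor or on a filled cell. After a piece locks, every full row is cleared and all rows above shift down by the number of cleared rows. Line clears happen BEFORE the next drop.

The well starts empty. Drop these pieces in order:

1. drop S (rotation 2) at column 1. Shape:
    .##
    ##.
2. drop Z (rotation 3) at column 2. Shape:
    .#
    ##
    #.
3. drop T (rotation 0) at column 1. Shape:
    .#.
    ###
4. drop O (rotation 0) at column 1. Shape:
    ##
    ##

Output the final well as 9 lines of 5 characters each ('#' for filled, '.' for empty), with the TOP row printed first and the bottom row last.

Answer: .##..
.##..
..#..
.###.
...#.
..##.
..#..
..##.
.##..

Derivation:
Drop 1: S rot2 at col 1 lands with bottom-row=0; cleared 0 line(s) (total 0); column heights now [0 1 2 2 0], max=2
Drop 2: Z rot3 at col 2 lands with bottom-row=2; cleared 0 line(s) (total 0); column heights now [0 1 4 5 0], max=5
Drop 3: T rot0 at col 1 lands with bottom-row=5; cleared 0 line(s) (total 0); column heights now [0 6 7 6 0], max=7
Drop 4: O rot0 at col 1 lands with bottom-row=7; cleared 0 line(s) (total 0); column heights now [0 9 9 6 0], max=9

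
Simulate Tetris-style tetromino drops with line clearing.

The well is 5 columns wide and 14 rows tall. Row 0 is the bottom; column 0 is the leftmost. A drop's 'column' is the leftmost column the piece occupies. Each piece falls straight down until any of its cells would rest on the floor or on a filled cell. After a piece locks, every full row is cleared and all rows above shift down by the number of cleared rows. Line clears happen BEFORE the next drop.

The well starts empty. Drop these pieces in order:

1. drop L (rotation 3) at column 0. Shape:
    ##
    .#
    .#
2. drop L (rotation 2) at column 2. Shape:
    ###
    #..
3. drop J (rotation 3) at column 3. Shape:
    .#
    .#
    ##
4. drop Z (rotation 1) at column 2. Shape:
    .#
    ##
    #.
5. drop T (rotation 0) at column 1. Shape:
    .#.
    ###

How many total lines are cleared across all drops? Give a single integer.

Answer: 1

Derivation:
Drop 1: L rot3 at col 0 lands with bottom-row=0; cleared 0 line(s) (total 0); column heights now [3 3 0 0 0], max=3
Drop 2: L rot2 at col 2 lands with bottom-row=0; cleared 0 line(s) (total 0); column heights now [3 3 2 2 2], max=3
Drop 3: J rot3 at col 3 lands with bottom-row=2; cleared 0 line(s) (total 0); column heights now [3 3 2 3 5], max=5
Drop 4: Z rot1 at col 2 lands with bottom-row=2; cleared 1 line(s) (total 1); column heights now [0 2 3 4 4], max=4
Drop 5: T rot0 at col 1 lands with bottom-row=4; cleared 0 line(s) (total 1); column heights now [0 5 6 5 4], max=6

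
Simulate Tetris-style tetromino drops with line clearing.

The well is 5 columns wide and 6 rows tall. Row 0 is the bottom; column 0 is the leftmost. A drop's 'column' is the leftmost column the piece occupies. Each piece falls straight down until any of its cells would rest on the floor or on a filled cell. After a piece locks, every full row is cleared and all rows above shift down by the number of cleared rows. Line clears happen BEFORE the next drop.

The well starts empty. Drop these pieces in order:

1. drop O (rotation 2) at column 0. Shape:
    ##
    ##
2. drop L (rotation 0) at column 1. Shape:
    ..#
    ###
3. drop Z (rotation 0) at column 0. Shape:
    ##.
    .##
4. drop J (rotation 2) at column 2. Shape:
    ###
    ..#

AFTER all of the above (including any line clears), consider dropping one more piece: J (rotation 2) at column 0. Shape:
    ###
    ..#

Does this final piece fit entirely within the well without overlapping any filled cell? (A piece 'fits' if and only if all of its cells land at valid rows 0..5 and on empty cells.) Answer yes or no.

Answer: yes

Derivation:
Drop 1: O rot2 at col 0 lands with bottom-row=0; cleared 0 line(s) (total 0); column heights now [2 2 0 0 0], max=2
Drop 2: L rot0 at col 1 lands with bottom-row=2; cleared 0 line(s) (total 0); column heights now [2 3 3 4 0], max=4
Drop 3: Z rot0 at col 0 lands with bottom-row=3; cleared 0 line(s) (total 0); column heights now [5 5 4 4 0], max=5
Drop 4: J rot2 at col 2 lands with bottom-row=3; cleared 1 line(s) (total 1); column heights now [2 4 4 4 4], max=4
Test piece J rot2 at col 0 (width 3): heights before test = [2 4 4 4 4]; fits = True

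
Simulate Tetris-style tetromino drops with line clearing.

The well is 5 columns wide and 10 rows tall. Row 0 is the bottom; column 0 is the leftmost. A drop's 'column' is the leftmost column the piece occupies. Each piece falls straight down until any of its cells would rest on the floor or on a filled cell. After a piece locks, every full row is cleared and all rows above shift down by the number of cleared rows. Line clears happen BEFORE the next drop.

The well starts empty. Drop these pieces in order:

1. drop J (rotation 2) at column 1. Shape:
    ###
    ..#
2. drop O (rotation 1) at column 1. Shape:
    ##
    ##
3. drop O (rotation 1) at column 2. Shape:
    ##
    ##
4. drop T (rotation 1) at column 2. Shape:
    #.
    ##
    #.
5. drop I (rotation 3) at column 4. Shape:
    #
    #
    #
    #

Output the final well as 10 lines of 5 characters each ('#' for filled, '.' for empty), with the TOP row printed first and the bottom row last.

Drop 1: J rot2 at col 1 lands with bottom-row=0; cleared 0 line(s) (total 0); column heights now [0 2 2 2 0], max=2
Drop 2: O rot1 at col 1 lands with bottom-row=2; cleared 0 line(s) (total 0); column heights now [0 4 4 2 0], max=4
Drop 3: O rot1 at col 2 lands with bottom-row=4; cleared 0 line(s) (total 0); column heights now [0 4 6 6 0], max=6
Drop 4: T rot1 at col 2 lands with bottom-row=6; cleared 0 line(s) (total 0); column heights now [0 4 9 8 0], max=9
Drop 5: I rot3 at col 4 lands with bottom-row=0; cleared 0 line(s) (total 0); column heights now [0 4 9 8 4], max=9

Answer: .....
..#..
..##.
..#..
..##.
..##.
.##.#
.##.#
.####
...##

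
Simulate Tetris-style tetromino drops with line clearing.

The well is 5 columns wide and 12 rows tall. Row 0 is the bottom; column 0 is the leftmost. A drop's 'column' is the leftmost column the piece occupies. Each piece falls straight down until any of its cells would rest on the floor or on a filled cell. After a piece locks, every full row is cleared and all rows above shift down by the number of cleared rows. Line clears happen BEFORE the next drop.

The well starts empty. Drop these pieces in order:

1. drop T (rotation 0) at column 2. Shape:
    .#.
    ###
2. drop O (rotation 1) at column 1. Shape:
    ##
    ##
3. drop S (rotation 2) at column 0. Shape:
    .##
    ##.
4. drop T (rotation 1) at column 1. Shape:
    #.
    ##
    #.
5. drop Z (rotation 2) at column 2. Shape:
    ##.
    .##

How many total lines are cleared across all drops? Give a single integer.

Answer: 0

Derivation:
Drop 1: T rot0 at col 2 lands with bottom-row=0; cleared 0 line(s) (total 0); column heights now [0 0 1 2 1], max=2
Drop 2: O rot1 at col 1 lands with bottom-row=1; cleared 0 line(s) (total 0); column heights now [0 3 3 2 1], max=3
Drop 3: S rot2 at col 0 lands with bottom-row=3; cleared 0 line(s) (total 0); column heights now [4 5 5 2 1], max=5
Drop 4: T rot1 at col 1 lands with bottom-row=5; cleared 0 line(s) (total 0); column heights now [4 8 7 2 1], max=8
Drop 5: Z rot2 at col 2 lands with bottom-row=6; cleared 0 line(s) (total 0); column heights now [4 8 8 8 7], max=8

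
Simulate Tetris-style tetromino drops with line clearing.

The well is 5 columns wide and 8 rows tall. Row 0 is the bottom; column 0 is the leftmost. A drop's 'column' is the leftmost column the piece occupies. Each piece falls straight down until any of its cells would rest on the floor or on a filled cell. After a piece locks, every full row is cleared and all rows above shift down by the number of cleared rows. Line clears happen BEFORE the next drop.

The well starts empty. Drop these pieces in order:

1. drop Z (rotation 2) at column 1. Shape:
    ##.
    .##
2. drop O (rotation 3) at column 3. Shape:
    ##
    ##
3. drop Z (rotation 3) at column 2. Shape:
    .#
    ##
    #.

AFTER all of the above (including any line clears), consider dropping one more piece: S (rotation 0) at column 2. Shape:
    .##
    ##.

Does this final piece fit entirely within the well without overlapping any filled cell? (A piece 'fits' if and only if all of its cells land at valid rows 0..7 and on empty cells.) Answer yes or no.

Drop 1: Z rot2 at col 1 lands with bottom-row=0; cleared 0 line(s) (total 0); column heights now [0 2 2 1 0], max=2
Drop 2: O rot3 at col 3 lands with bottom-row=1; cleared 0 line(s) (total 0); column heights now [0 2 2 3 3], max=3
Drop 3: Z rot3 at col 2 lands with bottom-row=2; cleared 0 line(s) (total 0); column heights now [0 2 4 5 3], max=5
Test piece S rot0 at col 2 (width 3): heights before test = [0 2 4 5 3]; fits = True

Answer: yes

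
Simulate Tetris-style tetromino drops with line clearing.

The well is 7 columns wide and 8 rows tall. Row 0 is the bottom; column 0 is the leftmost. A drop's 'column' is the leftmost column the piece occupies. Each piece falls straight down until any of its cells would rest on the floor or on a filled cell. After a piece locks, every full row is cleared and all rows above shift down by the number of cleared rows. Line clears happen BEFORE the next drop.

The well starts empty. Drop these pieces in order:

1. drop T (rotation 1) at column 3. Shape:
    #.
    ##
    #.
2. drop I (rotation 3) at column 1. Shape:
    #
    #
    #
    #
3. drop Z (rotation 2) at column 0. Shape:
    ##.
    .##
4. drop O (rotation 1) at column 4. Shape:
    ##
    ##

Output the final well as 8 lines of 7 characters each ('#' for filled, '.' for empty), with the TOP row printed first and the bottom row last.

Answer: .......
.......
##.....
.##....
.#..##.
.#.###.
.#.##..
.#.#...

Derivation:
Drop 1: T rot1 at col 3 lands with bottom-row=0; cleared 0 line(s) (total 0); column heights now [0 0 0 3 2 0 0], max=3
Drop 2: I rot3 at col 1 lands with bottom-row=0; cleared 0 line(s) (total 0); column heights now [0 4 0 3 2 0 0], max=4
Drop 3: Z rot2 at col 0 lands with bottom-row=4; cleared 0 line(s) (total 0); column heights now [6 6 5 3 2 0 0], max=6
Drop 4: O rot1 at col 4 lands with bottom-row=2; cleared 0 line(s) (total 0); column heights now [6 6 5 3 4 4 0], max=6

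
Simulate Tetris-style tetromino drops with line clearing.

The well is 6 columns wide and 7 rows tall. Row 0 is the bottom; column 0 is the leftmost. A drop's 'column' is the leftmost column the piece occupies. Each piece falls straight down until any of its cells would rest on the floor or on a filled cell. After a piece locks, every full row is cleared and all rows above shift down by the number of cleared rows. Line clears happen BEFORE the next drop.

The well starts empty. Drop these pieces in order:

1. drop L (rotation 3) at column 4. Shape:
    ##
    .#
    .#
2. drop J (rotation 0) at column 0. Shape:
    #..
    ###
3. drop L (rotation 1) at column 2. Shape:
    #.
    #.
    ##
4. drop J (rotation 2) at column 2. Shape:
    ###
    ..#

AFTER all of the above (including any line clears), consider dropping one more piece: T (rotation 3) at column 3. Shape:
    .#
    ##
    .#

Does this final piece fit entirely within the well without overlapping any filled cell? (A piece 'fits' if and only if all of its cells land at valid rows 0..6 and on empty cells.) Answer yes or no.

Answer: no

Derivation:
Drop 1: L rot3 at col 4 lands with bottom-row=0; cleared 0 line(s) (total 0); column heights now [0 0 0 0 3 3], max=3
Drop 2: J rot0 at col 0 lands with bottom-row=0; cleared 0 line(s) (total 0); column heights now [2 1 1 0 3 3], max=3
Drop 3: L rot1 at col 2 lands with bottom-row=1; cleared 0 line(s) (total 0); column heights now [2 1 4 2 3 3], max=4
Drop 4: J rot2 at col 2 lands with bottom-row=3; cleared 0 line(s) (total 0); column heights now [2 1 5 5 5 3], max=5
Test piece T rot3 at col 3 (width 2): heights before test = [2 1 5 5 5 3]; fits = False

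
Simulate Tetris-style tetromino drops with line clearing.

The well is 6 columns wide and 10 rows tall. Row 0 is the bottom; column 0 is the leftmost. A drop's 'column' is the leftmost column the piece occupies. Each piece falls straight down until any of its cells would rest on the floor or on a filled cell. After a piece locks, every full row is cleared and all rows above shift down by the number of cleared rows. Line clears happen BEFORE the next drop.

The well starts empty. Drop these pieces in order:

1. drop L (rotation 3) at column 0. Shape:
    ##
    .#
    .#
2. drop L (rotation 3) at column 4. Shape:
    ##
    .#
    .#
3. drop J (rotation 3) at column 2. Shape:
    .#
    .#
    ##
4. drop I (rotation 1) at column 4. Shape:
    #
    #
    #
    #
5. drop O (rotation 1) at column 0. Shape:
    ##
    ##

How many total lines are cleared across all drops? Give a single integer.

Drop 1: L rot3 at col 0 lands with bottom-row=0; cleared 0 line(s) (total 0); column heights now [3 3 0 0 0 0], max=3
Drop 2: L rot3 at col 4 lands with bottom-row=0; cleared 0 line(s) (total 0); column heights now [3 3 0 0 3 3], max=3
Drop 3: J rot3 at col 2 lands with bottom-row=0; cleared 0 line(s) (total 0); column heights now [3 3 1 3 3 3], max=3
Drop 4: I rot1 at col 4 lands with bottom-row=3; cleared 0 line(s) (total 0); column heights now [3 3 1 3 7 3], max=7
Drop 5: O rot1 at col 0 lands with bottom-row=3; cleared 0 line(s) (total 0); column heights now [5 5 1 3 7 3], max=7

Answer: 0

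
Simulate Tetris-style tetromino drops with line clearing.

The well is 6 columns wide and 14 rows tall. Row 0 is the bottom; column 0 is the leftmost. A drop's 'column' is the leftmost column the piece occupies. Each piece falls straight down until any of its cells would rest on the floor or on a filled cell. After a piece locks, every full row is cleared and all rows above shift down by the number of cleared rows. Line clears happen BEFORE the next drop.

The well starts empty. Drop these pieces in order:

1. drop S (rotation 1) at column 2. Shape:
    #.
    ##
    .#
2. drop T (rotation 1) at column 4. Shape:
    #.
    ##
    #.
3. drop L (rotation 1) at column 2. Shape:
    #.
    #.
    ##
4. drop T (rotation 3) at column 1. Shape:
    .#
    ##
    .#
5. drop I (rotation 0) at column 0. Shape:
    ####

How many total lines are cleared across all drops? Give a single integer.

Answer: 0

Derivation:
Drop 1: S rot1 at col 2 lands with bottom-row=0; cleared 0 line(s) (total 0); column heights now [0 0 3 2 0 0], max=3
Drop 2: T rot1 at col 4 lands with bottom-row=0; cleared 0 line(s) (total 0); column heights now [0 0 3 2 3 2], max=3
Drop 3: L rot1 at col 2 lands with bottom-row=3; cleared 0 line(s) (total 0); column heights now [0 0 6 4 3 2], max=6
Drop 4: T rot3 at col 1 lands with bottom-row=6; cleared 0 line(s) (total 0); column heights now [0 8 9 4 3 2], max=9
Drop 5: I rot0 at col 0 lands with bottom-row=9; cleared 0 line(s) (total 0); column heights now [10 10 10 10 3 2], max=10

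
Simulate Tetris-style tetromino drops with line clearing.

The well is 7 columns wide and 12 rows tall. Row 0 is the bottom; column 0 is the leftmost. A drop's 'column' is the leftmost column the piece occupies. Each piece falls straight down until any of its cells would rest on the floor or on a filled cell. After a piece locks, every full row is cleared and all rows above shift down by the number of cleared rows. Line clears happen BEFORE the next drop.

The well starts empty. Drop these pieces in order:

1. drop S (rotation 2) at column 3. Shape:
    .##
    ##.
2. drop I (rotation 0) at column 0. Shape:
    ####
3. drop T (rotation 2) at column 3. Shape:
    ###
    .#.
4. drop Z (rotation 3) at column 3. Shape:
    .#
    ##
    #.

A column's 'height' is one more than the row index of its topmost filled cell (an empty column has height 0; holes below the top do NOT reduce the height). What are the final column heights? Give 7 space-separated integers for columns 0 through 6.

Answer: 2 2 2 6 7 4 0

Derivation:
Drop 1: S rot2 at col 3 lands with bottom-row=0; cleared 0 line(s) (total 0); column heights now [0 0 0 1 2 2 0], max=2
Drop 2: I rot0 at col 0 lands with bottom-row=1; cleared 0 line(s) (total 0); column heights now [2 2 2 2 2 2 0], max=2
Drop 3: T rot2 at col 3 lands with bottom-row=2; cleared 0 line(s) (total 0); column heights now [2 2 2 4 4 4 0], max=4
Drop 4: Z rot3 at col 3 lands with bottom-row=4; cleared 0 line(s) (total 0); column heights now [2 2 2 6 7 4 0], max=7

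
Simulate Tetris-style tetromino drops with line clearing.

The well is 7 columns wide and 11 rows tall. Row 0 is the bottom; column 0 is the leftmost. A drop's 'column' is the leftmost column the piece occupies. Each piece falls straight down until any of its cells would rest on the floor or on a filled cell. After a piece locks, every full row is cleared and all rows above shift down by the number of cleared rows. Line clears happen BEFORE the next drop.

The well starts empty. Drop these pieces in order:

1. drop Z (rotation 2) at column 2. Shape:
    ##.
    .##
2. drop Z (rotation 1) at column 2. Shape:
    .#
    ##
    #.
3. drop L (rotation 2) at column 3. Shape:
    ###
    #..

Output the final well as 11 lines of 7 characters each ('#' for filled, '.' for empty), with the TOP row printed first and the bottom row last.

Answer: .......
.......
.......
.......
...###.
...#...
...#...
..##...
..#....
..##...
...##..

Derivation:
Drop 1: Z rot2 at col 2 lands with bottom-row=0; cleared 0 line(s) (total 0); column heights now [0 0 2 2 1 0 0], max=2
Drop 2: Z rot1 at col 2 lands with bottom-row=2; cleared 0 line(s) (total 0); column heights now [0 0 4 5 1 0 0], max=5
Drop 3: L rot2 at col 3 lands with bottom-row=5; cleared 0 line(s) (total 0); column heights now [0 0 4 7 7 7 0], max=7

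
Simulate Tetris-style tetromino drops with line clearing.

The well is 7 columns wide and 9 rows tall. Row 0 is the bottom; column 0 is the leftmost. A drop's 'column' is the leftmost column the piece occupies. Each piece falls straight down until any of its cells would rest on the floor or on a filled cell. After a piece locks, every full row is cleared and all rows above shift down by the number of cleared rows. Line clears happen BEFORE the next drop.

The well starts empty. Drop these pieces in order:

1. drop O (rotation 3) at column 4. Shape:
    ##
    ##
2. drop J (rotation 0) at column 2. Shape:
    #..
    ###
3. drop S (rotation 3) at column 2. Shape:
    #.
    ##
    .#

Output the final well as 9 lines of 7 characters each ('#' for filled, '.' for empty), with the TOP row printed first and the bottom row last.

Answer: .......
.......
.......
..#....
..##...
..##...
..###..
....##.
....##.

Derivation:
Drop 1: O rot3 at col 4 lands with bottom-row=0; cleared 0 line(s) (total 0); column heights now [0 0 0 0 2 2 0], max=2
Drop 2: J rot0 at col 2 lands with bottom-row=2; cleared 0 line(s) (total 0); column heights now [0 0 4 3 3 2 0], max=4
Drop 3: S rot3 at col 2 lands with bottom-row=3; cleared 0 line(s) (total 0); column heights now [0 0 6 5 3 2 0], max=6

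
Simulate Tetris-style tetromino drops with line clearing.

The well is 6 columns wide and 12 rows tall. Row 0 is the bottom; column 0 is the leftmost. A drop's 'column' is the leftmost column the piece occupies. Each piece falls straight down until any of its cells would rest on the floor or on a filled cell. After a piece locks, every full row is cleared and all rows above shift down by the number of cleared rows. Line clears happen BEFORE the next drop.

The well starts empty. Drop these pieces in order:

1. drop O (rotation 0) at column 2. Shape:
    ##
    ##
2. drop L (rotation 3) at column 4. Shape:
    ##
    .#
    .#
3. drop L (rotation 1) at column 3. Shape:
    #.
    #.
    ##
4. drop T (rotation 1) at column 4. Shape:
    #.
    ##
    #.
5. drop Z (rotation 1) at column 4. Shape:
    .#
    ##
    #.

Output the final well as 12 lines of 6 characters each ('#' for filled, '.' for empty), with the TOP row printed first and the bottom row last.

Drop 1: O rot0 at col 2 lands with bottom-row=0; cleared 0 line(s) (total 0); column heights now [0 0 2 2 0 0], max=2
Drop 2: L rot3 at col 4 lands with bottom-row=0; cleared 0 line(s) (total 0); column heights now [0 0 2 2 3 3], max=3
Drop 3: L rot1 at col 3 lands with bottom-row=3; cleared 0 line(s) (total 0); column heights now [0 0 2 6 4 3], max=6
Drop 4: T rot1 at col 4 lands with bottom-row=4; cleared 0 line(s) (total 0); column heights now [0 0 2 6 7 6], max=7
Drop 5: Z rot1 at col 4 lands with bottom-row=7; cleared 0 line(s) (total 0); column heights now [0 0 2 6 9 10], max=10

Answer: ......
......
.....#
....##
....#.
....#.
...###
...##.
...##.
....##
..##.#
..##.#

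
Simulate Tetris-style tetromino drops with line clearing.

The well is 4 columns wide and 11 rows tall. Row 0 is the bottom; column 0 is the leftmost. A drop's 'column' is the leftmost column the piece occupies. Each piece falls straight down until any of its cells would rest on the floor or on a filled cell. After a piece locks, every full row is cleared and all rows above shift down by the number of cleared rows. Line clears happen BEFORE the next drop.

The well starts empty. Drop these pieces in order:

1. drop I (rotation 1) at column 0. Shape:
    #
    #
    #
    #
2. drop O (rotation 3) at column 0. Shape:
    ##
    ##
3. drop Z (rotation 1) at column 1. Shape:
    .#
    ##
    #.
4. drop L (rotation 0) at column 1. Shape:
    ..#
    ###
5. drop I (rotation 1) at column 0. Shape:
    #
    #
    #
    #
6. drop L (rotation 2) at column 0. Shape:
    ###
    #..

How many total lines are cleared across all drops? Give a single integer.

Answer: 1

Derivation:
Drop 1: I rot1 at col 0 lands with bottom-row=0; cleared 0 line(s) (total 0); column heights now [4 0 0 0], max=4
Drop 2: O rot3 at col 0 lands with bottom-row=4; cleared 0 line(s) (total 0); column heights now [6 6 0 0], max=6
Drop 3: Z rot1 at col 1 lands with bottom-row=6; cleared 0 line(s) (total 0); column heights now [6 8 9 0], max=9
Drop 4: L rot0 at col 1 lands with bottom-row=9; cleared 0 line(s) (total 0); column heights now [6 10 10 11], max=11
Drop 5: I rot1 at col 0 lands with bottom-row=6; cleared 1 line(s) (total 1); column heights now [9 8 9 10], max=10
Drop 6: L rot2 at col 0 lands with bottom-row=9; cleared 0 line(s) (total 1); column heights now [11 11 11 10], max=11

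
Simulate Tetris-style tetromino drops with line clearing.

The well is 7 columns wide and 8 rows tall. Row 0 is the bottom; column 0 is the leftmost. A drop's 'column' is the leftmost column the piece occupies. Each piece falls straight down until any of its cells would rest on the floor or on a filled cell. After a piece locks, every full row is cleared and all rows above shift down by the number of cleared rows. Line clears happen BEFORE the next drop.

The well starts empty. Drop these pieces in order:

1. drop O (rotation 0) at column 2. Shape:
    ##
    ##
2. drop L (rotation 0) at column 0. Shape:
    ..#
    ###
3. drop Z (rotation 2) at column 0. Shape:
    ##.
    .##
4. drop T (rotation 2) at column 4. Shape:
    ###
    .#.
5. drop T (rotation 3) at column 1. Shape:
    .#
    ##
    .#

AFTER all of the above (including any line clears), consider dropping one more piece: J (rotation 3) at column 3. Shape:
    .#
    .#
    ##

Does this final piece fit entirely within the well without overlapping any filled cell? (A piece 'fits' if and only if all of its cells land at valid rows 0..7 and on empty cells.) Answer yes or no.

Answer: yes

Derivation:
Drop 1: O rot0 at col 2 lands with bottom-row=0; cleared 0 line(s) (total 0); column heights now [0 0 2 2 0 0 0], max=2
Drop 2: L rot0 at col 0 lands with bottom-row=2; cleared 0 line(s) (total 0); column heights now [3 3 4 2 0 0 0], max=4
Drop 3: Z rot2 at col 0 lands with bottom-row=4; cleared 0 line(s) (total 0); column heights now [6 6 5 2 0 0 0], max=6
Drop 4: T rot2 at col 4 lands with bottom-row=0; cleared 0 line(s) (total 0); column heights now [6 6 5 2 2 2 2], max=6
Drop 5: T rot3 at col 1 lands with bottom-row=5; cleared 0 line(s) (total 0); column heights now [6 7 8 2 2 2 2], max=8
Test piece J rot3 at col 3 (width 2): heights before test = [6 7 8 2 2 2 2]; fits = True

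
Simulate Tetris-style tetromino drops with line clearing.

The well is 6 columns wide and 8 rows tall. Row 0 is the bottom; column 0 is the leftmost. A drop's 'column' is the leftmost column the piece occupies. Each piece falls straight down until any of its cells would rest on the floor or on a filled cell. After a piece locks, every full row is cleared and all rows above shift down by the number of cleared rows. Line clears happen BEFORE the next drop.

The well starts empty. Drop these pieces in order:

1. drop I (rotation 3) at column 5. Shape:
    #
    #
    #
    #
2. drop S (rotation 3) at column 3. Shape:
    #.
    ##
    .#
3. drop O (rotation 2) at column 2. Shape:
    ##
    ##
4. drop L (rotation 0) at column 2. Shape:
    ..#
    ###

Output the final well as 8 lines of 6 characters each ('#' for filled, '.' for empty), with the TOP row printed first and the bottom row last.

Answer: ......
....#.
..###.
..##..
..##.#
...#.#
...###
....##

Derivation:
Drop 1: I rot3 at col 5 lands with bottom-row=0; cleared 0 line(s) (total 0); column heights now [0 0 0 0 0 4], max=4
Drop 2: S rot3 at col 3 lands with bottom-row=0; cleared 0 line(s) (total 0); column heights now [0 0 0 3 2 4], max=4
Drop 3: O rot2 at col 2 lands with bottom-row=3; cleared 0 line(s) (total 0); column heights now [0 0 5 5 2 4], max=5
Drop 4: L rot0 at col 2 lands with bottom-row=5; cleared 0 line(s) (total 0); column heights now [0 0 6 6 7 4], max=7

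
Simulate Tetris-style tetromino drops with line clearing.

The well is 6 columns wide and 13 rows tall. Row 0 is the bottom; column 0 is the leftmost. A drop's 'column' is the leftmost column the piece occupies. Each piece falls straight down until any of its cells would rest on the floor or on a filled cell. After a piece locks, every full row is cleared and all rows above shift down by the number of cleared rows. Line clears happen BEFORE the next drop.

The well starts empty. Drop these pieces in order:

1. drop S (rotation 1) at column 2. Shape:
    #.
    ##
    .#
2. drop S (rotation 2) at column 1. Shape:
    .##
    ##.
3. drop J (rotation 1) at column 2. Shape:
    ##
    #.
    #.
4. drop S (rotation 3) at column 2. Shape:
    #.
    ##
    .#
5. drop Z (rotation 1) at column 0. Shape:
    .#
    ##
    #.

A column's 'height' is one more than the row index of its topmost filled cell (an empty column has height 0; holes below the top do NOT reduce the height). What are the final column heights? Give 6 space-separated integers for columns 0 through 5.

Answer: 5 6 11 10 0 0

Derivation:
Drop 1: S rot1 at col 2 lands with bottom-row=0; cleared 0 line(s) (total 0); column heights now [0 0 3 2 0 0], max=3
Drop 2: S rot2 at col 1 lands with bottom-row=3; cleared 0 line(s) (total 0); column heights now [0 4 5 5 0 0], max=5
Drop 3: J rot1 at col 2 lands with bottom-row=5; cleared 0 line(s) (total 0); column heights now [0 4 8 8 0 0], max=8
Drop 4: S rot3 at col 2 lands with bottom-row=8; cleared 0 line(s) (total 0); column heights now [0 4 11 10 0 0], max=11
Drop 5: Z rot1 at col 0 lands with bottom-row=3; cleared 0 line(s) (total 0); column heights now [5 6 11 10 0 0], max=11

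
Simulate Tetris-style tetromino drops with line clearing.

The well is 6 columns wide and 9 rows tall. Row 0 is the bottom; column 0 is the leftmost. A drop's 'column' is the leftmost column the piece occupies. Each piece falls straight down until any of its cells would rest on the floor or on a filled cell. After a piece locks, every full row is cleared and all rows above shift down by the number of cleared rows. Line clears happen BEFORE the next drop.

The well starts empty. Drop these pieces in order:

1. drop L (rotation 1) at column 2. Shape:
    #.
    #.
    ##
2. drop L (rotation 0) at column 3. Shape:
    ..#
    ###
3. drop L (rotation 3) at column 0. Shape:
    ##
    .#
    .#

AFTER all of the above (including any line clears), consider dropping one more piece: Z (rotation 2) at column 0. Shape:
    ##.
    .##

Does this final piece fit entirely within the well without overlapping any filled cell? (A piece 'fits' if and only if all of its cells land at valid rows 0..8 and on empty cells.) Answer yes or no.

Drop 1: L rot1 at col 2 lands with bottom-row=0; cleared 0 line(s) (total 0); column heights now [0 0 3 1 0 0], max=3
Drop 2: L rot0 at col 3 lands with bottom-row=1; cleared 0 line(s) (total 0); column heights now [0 0 3 2 2 3], max=3
Drop 3: L rot3 at col 0 lands with bottom-row=0; cleared 0 line(s) (total 0); column heights now [3 3 3 2 2 3], max=3
Test piece Z rot2 at col 0 (width 3): heights before test = [3 3 3 2 2 3]; fits = True

Answer: yes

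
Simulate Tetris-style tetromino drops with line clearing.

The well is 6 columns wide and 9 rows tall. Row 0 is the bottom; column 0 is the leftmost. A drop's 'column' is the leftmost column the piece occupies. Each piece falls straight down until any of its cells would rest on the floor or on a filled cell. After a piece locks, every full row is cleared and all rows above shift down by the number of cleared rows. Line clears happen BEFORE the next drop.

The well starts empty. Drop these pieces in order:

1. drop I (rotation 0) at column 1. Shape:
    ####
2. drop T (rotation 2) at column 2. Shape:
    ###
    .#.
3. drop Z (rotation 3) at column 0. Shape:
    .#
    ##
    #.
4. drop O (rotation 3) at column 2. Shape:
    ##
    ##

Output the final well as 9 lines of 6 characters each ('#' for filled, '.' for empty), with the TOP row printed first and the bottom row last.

Answer: ......
......
......
......
..##..
..##..
.####.
##.#..
#####.

Derivation:
Drop 1: I rot0 at col 1 lands with bottom-row=0; cleared 0 line(s) (total 0); column heights now [0 1 1 1 1 0], max=1
Drop 2: T rot2 at col 2 lands with bottom-row=1; cleared 0 line(s) (total 0); column heights now [0 1 3 3 3 0], max=3
Drop 3: Z rot3 at col 0 lands with bottom-row=0; cleared 0 line(s) (total 0); column heights now [2 3 3 3 3 0], max=3
Drop 4: O rot3 at col 2 lands with bottom-row=3; cleared 0 line(s) (total 0); column heights now [2 3 5 5 3 0], max=5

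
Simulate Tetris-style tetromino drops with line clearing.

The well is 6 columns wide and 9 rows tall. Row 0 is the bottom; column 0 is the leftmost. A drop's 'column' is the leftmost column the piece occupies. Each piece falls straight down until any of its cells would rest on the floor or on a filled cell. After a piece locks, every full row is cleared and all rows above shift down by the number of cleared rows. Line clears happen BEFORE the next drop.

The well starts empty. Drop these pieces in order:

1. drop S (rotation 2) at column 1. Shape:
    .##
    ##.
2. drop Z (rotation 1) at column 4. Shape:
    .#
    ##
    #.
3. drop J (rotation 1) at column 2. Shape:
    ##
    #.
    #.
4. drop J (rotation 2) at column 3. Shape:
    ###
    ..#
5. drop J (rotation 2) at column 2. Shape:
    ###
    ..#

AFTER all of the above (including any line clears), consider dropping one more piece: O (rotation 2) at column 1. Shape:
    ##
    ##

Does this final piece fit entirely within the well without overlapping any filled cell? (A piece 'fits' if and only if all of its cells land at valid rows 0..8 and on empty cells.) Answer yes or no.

Drop 1: S rot2 at col 1 lands with bottom-row=0; cleared 0 line(s) (total 0); column heights now [0 1 2 2 0 0], max=2
Drop 2: Z rot1 at col 4 lands with bottom-row=0; cleared 0 line(s) (total 0); column heights now [0 1 2 2 2 3], max=3
Drop 3: J rot1 at col 2 lands with bottom-row=2; cleared 0 line(s) (total 0); column heights now [0 1 5 5 2 3], max=5
Drop 4: J rot2 at col 3 lands with bottom-row=4; cleared 0 line(s) (total 0); column heights now [0 1 5 6 6 6], max=6
Drop 5: J rot2 at col 2 lands with bottom-row=6; cleared 0 line(s) (total 0); column heights now [0 1 8 8 8 6], max=8
Test piece O rot2 at col 1 (width 2): heights before test = [0 1 8 8 8 6]; fits = False

Answer: no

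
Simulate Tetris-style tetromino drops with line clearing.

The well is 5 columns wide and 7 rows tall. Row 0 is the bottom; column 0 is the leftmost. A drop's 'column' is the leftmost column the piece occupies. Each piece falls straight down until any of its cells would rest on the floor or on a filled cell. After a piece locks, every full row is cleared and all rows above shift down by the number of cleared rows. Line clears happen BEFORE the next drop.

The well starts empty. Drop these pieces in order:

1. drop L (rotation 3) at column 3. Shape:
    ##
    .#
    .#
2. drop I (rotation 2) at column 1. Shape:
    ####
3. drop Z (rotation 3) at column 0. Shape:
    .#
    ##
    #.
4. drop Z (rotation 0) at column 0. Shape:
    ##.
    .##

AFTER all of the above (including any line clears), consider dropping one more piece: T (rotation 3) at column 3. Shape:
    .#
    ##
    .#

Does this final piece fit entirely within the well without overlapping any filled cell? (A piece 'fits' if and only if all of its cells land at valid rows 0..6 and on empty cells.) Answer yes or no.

Drop 1: L rot3 at col 3 lands with bottom-row=0; cleared 0 line(s) (total 0); column heights now [0 0 0 3 3], max=3
Drop 2: I rot2 at col 1 lands with bottom-row=3; cleared 0 line(s) (total 0); column heights now [0 4 4 4 4], max=4
Drop 3: Z rot3 at col 0 lands with bottom-row=3; cleared 1 line(s) (total 1); column heights now [4 5 0 3 3], max=5
Drop 4: Z rot0 at col 0 lands with bottom-row=5; cleared 0 line(s) (total 1); column heights now [7 7 6 3 3], max=7
Test piece T rot3 at col 3 (width 2): heights before test = [7 7 6 3 3]; fits = True

Answer: yes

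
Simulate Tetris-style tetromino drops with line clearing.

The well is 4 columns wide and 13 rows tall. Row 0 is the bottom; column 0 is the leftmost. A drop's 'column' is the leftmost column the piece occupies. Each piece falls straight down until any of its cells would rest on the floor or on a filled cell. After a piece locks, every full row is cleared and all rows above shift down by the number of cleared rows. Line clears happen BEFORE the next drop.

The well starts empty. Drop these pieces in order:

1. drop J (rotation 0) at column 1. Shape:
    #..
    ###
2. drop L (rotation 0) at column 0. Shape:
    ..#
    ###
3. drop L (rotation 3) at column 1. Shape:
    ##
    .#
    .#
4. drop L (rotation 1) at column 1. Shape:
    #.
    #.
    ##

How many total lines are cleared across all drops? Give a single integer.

Drop 1: J rot0 at col 1 lands with bottom-row=0; cleared 0 line(s) (total 0); column heights now [0 2 1 1], max=2
Drop 2: L rot0 at col 0 lands with bottom-row=2; cleared 0 line(s) (total 0); column heights now [3 3 4 1], max=4
Drop 3: L rot3 at col 1 lands with bottom-row=4; cleared 0 line(s) (total 0); column heights now [3 7 7 1], max=7
Drop 4: L rot1 at col 1 lands with bottom-row=7; cleared 0 line(s) (total 0); column heights now [3 10 8 1], max=10

Answer: 0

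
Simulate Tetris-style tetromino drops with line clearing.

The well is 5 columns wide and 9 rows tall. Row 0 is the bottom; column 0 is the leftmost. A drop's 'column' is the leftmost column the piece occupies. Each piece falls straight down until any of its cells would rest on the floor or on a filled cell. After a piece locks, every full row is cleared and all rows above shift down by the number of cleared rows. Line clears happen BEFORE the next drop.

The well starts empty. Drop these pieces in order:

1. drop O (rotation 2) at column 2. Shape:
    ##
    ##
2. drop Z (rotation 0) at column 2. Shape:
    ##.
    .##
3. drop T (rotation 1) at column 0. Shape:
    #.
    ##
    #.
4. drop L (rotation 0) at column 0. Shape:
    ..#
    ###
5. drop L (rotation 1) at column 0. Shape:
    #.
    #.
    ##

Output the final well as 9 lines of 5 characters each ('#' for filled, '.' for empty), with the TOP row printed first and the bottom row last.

Answer: .....
#....
#....
###..
###..
..##.
#..##
####.
#.##.

Derivation:
Drop 1: O rot2 at col 2 lands with bottom-row=0; cleared 0 line(s) (total 0); column heights now [0 0 2 2 0], max=2
Drop 2: Z rot0 at col 2 lands with bottom-row=2; cleared 0 line(s) (total 0); column heights now [0 0 4 4 3], max=4
Drop 3: T rot1 at col 0 lands with bottom-row=0; cleared 0 line(s) (total 0); column heights now [3 2 4 4 3], max=4
Drop 4: L rot0 at col 0 lands with bottom-row=4; cleared 0 line(s) (total 0); column heights now [5 5 6 4 3], max=6
Drop 5: L rot1 at col 0 lands with bottom-row=5; cleared 0 line(s) (total 0); column heights now [8 6 6 4 3], max=8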